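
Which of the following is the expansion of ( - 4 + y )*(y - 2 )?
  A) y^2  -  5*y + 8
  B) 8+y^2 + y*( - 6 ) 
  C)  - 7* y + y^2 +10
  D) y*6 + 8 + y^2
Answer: B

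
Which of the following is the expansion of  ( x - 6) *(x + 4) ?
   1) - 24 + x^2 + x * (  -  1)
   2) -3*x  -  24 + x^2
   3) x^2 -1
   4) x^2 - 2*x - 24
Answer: 4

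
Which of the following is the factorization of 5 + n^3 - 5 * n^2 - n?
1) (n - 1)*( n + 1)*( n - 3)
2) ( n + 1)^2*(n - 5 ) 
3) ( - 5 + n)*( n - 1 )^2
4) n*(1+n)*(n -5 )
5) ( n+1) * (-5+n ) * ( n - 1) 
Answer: 5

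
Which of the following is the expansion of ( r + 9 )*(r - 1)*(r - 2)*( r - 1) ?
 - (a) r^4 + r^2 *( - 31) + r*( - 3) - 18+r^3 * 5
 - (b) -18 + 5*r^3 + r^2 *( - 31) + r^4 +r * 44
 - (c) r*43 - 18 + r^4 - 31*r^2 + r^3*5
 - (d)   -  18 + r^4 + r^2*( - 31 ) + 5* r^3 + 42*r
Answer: c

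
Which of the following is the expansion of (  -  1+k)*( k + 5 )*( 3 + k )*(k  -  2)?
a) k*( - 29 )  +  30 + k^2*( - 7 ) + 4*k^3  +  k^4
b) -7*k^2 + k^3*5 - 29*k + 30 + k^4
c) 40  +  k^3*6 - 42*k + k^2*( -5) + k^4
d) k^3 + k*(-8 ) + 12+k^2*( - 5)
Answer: b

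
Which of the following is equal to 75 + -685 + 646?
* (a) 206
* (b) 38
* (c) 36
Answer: c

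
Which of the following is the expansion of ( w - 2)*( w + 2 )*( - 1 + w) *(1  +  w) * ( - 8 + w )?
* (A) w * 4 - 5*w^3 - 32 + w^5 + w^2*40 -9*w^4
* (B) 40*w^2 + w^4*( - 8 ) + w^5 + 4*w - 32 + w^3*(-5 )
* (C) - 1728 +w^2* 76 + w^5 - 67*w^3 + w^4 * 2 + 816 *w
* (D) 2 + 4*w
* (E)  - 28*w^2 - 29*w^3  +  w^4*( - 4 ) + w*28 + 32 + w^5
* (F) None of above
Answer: B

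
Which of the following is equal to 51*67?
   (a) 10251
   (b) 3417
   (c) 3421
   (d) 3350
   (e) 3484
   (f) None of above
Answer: b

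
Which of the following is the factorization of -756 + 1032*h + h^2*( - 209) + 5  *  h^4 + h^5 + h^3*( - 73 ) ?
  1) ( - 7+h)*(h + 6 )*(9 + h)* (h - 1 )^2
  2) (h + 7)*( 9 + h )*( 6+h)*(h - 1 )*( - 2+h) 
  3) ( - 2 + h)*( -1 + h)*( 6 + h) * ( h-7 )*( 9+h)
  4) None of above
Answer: 3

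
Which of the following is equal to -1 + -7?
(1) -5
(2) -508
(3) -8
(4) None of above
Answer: 3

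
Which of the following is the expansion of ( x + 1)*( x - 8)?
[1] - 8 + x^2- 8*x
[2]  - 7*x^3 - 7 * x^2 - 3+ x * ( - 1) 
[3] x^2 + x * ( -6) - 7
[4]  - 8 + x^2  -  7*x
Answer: 4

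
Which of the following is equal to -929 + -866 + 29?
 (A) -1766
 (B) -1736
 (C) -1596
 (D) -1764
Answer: A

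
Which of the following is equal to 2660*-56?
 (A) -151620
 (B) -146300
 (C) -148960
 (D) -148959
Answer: C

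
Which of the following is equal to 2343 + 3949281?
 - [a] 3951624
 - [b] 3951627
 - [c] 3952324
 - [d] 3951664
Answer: a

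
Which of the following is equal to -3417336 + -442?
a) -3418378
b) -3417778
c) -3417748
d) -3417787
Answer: b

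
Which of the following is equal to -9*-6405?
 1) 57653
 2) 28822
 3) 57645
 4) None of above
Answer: 3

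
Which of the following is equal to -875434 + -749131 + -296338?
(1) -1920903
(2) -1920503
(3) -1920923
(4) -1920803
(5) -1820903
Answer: 1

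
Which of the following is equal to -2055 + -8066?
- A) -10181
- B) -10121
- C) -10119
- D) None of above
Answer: B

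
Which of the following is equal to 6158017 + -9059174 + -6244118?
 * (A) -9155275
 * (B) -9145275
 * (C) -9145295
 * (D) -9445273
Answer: B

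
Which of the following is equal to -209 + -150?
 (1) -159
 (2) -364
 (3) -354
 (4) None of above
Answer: 4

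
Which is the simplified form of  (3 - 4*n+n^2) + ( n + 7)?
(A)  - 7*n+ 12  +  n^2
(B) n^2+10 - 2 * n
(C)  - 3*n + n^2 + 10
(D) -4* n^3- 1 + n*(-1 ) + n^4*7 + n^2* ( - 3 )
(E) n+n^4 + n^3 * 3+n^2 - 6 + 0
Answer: C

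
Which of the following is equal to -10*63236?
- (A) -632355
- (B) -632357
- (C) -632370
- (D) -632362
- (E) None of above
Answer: E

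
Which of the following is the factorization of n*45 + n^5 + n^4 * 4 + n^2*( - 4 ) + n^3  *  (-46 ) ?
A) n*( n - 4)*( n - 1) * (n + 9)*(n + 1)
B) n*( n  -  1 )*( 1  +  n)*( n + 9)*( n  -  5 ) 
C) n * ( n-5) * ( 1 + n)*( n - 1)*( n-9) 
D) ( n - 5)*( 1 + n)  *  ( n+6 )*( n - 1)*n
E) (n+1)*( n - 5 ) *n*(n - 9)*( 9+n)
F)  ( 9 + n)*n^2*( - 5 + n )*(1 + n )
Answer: B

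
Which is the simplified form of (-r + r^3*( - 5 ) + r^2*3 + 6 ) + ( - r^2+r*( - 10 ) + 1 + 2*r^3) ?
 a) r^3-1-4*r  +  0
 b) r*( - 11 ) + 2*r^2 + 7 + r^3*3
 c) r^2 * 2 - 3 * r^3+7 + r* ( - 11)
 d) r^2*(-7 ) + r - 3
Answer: c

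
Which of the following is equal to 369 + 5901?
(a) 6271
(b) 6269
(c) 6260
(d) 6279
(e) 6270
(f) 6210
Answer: e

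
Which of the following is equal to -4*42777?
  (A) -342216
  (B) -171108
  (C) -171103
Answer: B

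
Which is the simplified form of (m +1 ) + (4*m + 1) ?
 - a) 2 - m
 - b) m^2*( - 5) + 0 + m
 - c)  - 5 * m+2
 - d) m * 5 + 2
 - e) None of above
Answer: d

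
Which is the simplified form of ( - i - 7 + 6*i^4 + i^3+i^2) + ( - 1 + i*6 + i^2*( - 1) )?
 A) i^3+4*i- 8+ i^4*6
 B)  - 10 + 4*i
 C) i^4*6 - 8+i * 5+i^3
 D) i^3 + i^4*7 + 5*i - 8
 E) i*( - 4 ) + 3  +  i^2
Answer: C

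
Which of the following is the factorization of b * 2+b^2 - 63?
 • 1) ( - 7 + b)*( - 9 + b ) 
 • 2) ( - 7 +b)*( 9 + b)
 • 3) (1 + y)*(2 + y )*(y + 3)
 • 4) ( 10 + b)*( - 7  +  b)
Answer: 2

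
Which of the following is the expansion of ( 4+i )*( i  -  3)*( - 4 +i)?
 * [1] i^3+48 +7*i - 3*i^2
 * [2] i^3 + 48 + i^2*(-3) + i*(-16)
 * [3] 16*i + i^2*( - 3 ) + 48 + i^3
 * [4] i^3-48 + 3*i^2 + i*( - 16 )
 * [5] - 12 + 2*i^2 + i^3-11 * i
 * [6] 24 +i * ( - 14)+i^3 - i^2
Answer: 2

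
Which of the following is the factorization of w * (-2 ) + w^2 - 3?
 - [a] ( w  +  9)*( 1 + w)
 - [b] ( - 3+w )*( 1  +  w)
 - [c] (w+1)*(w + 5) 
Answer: b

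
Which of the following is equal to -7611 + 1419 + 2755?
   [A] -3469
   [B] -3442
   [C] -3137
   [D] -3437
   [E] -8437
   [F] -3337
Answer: D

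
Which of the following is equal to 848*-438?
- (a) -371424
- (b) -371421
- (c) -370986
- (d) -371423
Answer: a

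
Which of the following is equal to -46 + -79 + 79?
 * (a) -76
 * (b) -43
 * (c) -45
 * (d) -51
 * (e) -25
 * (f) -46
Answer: f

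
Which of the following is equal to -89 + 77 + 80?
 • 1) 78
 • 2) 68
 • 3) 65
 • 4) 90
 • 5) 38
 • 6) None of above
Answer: 2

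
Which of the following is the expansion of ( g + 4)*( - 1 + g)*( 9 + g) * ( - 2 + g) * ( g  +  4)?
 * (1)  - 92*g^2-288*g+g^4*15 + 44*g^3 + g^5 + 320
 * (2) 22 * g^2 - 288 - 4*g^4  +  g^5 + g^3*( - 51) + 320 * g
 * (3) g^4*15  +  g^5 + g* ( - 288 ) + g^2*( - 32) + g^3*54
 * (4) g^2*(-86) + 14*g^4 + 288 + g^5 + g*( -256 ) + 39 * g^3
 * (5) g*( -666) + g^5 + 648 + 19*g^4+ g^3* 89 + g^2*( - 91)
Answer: 4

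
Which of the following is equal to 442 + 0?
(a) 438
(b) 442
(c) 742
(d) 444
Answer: b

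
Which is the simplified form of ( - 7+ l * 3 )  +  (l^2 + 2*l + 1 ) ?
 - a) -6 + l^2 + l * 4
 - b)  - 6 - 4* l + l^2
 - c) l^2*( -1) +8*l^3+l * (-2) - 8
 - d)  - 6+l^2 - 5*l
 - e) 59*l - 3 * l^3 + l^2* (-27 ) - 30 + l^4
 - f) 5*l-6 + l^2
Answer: f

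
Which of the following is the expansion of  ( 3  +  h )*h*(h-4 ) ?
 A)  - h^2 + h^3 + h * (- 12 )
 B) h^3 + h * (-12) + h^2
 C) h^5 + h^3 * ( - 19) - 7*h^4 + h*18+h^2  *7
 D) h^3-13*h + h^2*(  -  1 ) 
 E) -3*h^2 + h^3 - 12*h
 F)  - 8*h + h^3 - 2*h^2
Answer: A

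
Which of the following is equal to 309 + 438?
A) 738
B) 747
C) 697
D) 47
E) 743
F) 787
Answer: B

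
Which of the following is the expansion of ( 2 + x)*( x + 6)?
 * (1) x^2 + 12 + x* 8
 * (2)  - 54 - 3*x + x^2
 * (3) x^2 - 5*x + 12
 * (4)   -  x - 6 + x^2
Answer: 1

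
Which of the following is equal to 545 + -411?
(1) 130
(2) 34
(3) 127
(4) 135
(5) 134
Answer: 5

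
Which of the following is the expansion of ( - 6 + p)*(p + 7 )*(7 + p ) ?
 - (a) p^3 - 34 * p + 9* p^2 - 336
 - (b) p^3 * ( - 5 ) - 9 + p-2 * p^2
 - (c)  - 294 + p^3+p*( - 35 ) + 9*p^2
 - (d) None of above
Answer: d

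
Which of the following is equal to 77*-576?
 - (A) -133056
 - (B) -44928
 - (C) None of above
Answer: C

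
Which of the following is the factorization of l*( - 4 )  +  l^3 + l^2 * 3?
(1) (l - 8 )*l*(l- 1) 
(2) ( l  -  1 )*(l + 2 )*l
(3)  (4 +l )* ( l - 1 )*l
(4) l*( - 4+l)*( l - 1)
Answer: 3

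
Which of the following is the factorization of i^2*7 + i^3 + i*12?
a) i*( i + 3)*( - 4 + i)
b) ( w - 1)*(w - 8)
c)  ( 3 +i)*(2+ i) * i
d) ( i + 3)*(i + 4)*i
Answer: d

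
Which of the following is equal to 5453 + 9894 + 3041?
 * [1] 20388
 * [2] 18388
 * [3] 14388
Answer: 2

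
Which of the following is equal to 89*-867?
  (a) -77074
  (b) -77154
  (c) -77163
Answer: c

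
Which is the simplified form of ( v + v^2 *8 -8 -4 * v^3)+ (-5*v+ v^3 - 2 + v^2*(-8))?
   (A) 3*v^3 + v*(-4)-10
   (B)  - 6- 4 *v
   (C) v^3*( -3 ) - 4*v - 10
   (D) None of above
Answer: C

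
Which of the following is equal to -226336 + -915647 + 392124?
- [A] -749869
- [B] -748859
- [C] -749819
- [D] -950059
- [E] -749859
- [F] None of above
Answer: E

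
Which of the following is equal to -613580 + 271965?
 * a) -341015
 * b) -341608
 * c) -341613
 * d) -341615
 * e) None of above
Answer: d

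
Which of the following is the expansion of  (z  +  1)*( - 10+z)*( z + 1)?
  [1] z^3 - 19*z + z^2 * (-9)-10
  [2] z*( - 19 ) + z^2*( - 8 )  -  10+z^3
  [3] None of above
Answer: 2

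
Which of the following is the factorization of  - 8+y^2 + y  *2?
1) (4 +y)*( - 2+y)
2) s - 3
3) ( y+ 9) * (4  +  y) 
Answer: 1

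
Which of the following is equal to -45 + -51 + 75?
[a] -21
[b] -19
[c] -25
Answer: a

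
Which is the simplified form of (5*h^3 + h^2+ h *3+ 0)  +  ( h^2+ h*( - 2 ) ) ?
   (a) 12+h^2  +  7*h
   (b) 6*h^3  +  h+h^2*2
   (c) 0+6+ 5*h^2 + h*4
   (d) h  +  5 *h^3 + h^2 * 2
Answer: d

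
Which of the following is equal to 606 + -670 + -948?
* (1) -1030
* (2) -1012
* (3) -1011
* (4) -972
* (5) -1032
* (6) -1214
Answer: 2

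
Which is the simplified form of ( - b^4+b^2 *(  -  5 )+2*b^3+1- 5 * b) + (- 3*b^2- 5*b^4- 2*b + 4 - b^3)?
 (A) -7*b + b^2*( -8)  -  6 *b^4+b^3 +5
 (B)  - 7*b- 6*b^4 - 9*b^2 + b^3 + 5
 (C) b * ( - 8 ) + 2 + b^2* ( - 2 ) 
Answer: A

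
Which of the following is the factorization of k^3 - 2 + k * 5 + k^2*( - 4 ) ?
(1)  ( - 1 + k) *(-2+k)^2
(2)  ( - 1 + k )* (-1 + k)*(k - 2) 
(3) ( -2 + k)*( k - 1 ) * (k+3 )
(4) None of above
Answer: 2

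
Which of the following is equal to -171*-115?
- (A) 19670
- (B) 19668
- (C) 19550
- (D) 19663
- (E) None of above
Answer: E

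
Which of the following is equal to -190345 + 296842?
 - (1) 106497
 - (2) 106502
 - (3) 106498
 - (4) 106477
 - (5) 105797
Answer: 1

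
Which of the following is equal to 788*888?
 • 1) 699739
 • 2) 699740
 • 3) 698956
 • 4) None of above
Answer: 4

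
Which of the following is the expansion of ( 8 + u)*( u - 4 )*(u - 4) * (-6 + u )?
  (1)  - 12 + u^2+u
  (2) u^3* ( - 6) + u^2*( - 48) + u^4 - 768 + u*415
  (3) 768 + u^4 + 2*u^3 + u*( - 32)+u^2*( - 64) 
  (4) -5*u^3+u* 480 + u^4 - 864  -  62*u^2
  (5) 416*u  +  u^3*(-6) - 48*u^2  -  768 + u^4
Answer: 5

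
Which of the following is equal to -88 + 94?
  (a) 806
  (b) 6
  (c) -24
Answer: b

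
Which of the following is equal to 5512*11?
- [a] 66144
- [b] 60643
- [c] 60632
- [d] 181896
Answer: c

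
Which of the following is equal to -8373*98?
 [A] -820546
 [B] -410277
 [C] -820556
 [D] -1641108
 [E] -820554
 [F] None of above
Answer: E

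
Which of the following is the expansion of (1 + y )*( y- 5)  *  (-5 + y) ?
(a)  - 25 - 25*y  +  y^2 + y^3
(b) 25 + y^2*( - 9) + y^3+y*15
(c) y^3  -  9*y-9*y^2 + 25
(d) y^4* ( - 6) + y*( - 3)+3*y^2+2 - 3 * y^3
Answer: b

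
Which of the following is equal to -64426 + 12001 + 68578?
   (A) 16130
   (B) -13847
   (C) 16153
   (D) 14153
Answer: C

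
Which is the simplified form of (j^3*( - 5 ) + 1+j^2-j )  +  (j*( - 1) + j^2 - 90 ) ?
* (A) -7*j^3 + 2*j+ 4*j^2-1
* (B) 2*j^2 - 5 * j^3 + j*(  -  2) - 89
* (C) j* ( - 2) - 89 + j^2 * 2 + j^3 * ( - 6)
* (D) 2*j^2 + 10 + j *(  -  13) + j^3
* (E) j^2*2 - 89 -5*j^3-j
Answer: B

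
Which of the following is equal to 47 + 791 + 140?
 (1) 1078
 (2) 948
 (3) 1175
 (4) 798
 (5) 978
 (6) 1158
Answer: 5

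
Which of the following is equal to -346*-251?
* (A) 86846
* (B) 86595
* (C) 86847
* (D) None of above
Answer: A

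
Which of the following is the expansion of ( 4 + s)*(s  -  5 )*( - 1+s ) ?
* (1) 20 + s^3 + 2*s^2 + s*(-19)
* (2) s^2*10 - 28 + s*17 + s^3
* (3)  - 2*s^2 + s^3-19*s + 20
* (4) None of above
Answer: 3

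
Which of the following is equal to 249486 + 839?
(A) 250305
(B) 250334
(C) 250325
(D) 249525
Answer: C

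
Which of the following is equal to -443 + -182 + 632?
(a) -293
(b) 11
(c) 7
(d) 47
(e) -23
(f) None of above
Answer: c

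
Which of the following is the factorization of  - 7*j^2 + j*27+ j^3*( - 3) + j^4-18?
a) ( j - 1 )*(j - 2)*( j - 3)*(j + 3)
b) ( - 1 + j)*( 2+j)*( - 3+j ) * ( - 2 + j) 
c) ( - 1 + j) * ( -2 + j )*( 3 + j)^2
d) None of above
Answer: a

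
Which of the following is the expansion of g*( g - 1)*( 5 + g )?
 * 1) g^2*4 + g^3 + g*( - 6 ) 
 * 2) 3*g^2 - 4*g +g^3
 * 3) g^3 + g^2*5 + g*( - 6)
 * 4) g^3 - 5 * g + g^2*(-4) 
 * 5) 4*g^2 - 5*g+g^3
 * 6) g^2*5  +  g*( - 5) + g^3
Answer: 5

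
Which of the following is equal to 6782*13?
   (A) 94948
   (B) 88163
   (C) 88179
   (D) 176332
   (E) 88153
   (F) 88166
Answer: F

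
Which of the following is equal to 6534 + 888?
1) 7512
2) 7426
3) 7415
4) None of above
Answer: 4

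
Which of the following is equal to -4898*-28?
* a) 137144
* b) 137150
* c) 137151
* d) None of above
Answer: a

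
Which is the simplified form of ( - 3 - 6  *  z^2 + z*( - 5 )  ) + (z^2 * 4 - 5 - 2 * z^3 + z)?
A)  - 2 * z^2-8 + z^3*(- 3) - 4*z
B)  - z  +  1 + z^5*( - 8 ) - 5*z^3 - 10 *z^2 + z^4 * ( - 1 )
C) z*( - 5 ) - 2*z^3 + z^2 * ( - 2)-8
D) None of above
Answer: D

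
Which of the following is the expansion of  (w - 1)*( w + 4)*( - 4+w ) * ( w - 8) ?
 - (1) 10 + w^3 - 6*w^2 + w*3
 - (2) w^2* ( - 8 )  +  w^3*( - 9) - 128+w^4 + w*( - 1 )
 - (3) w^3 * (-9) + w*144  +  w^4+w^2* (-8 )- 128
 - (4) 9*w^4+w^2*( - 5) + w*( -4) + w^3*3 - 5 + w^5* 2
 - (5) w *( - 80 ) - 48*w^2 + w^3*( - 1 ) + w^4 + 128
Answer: 3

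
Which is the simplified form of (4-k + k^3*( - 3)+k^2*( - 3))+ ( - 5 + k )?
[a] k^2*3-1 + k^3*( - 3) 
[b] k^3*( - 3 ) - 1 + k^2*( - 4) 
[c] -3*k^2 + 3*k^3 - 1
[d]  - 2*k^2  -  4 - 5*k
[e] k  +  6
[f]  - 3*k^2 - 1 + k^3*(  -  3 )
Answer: f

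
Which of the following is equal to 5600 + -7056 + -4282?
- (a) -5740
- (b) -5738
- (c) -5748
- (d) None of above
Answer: b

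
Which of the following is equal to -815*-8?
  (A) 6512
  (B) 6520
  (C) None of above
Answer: B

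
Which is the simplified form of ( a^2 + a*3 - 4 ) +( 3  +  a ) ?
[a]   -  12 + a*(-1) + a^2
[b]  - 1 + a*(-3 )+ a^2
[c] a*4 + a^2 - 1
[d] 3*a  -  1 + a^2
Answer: c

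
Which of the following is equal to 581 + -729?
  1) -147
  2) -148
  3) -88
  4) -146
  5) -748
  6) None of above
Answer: 2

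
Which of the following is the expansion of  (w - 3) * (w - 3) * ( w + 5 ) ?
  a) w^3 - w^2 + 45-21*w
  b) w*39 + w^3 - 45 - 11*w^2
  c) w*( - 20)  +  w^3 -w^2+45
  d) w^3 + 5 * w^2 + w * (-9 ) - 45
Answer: a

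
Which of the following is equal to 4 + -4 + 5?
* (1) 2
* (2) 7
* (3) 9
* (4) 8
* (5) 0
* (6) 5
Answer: 6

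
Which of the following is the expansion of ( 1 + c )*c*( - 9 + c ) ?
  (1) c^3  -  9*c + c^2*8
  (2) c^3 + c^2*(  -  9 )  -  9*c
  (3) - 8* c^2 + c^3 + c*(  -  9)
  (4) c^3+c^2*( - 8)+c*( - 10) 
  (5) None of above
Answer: 3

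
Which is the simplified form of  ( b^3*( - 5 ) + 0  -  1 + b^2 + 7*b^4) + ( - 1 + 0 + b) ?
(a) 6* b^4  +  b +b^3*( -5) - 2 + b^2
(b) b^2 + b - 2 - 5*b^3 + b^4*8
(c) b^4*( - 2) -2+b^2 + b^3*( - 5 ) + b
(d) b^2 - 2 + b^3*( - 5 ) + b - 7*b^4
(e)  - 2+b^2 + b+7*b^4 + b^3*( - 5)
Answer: e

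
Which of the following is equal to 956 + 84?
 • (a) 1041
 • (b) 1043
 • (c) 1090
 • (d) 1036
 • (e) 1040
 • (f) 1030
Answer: e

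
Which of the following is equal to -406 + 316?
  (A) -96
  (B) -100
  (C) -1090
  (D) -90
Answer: D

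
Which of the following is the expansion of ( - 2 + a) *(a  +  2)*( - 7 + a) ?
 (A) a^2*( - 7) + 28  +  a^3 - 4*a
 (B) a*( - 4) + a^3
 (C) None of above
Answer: A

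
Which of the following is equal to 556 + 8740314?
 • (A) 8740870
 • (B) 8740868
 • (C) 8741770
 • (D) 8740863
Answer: A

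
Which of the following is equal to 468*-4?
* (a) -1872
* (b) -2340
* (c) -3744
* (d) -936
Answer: a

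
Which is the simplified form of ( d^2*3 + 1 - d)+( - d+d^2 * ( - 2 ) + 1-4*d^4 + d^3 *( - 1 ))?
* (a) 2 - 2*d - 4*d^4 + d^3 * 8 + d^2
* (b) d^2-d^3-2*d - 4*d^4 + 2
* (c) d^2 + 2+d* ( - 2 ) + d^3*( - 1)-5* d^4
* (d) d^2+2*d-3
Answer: b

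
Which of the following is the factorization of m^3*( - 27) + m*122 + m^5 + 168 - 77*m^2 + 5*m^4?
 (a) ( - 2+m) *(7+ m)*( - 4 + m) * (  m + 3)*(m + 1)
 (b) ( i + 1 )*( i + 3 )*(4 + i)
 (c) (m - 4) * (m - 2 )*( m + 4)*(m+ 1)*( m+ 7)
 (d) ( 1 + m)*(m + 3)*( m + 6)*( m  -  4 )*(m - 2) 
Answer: a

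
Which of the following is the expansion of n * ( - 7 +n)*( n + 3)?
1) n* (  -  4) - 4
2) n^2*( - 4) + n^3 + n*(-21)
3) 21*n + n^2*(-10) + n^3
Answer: 2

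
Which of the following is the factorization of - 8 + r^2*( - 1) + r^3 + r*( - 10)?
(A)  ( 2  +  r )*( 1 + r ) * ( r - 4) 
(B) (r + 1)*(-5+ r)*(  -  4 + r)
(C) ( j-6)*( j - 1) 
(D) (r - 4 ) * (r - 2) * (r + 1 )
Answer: A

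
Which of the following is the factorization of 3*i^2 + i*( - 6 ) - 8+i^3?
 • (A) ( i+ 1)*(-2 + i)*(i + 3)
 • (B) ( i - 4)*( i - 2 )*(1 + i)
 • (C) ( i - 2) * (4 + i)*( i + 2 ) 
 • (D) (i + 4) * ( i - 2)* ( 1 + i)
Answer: D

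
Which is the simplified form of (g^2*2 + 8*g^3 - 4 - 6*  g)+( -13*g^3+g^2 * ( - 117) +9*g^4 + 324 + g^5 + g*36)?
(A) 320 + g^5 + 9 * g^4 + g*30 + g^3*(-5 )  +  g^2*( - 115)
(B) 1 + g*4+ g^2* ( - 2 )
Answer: A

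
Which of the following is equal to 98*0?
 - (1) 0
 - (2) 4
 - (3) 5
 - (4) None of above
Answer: 1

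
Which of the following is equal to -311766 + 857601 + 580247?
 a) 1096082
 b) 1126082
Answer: b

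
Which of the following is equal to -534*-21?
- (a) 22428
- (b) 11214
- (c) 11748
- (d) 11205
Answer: b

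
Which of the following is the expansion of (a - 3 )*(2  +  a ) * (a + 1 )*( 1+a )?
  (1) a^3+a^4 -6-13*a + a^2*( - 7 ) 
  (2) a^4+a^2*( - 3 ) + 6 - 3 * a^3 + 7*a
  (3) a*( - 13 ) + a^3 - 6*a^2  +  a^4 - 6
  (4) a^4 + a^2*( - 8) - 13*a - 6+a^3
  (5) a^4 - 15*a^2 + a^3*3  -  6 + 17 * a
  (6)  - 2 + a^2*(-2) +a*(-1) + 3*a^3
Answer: 1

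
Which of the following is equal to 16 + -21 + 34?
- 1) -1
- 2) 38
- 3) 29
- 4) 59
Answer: 3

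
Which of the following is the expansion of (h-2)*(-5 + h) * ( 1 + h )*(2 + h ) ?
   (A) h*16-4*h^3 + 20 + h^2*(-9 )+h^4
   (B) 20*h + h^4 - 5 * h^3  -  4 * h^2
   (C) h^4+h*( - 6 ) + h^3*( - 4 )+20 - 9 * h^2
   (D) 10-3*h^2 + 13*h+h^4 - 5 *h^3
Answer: A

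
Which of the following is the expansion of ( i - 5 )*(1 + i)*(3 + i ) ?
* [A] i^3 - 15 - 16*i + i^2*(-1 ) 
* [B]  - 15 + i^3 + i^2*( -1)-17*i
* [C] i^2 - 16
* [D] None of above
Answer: B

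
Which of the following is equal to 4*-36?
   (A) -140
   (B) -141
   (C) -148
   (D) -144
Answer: D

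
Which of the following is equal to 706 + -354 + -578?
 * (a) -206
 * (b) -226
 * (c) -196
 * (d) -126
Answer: b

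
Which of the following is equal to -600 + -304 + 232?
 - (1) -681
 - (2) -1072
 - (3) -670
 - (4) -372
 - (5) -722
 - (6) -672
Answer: 6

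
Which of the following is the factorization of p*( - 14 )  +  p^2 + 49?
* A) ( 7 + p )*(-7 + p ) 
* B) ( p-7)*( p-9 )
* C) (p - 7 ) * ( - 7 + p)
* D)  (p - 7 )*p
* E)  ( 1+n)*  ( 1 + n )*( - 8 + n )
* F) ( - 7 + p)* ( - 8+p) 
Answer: C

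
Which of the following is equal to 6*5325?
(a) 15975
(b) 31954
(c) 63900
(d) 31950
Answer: d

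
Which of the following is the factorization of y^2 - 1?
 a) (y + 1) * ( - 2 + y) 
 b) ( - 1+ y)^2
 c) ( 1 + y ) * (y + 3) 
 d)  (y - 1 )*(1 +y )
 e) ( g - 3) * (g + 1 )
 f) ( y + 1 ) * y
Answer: d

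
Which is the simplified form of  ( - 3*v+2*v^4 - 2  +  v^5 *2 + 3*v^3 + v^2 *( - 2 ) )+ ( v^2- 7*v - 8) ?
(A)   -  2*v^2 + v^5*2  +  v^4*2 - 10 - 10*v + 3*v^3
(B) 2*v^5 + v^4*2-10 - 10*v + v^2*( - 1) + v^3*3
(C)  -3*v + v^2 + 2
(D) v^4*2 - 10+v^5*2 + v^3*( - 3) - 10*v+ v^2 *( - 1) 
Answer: B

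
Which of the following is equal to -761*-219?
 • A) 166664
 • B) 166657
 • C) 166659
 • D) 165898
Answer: C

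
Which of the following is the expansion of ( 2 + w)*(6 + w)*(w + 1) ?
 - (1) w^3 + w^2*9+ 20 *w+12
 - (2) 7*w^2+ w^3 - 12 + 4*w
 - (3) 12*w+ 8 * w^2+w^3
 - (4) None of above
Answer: 1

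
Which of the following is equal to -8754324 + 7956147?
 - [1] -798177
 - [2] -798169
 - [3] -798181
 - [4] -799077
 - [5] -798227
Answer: 1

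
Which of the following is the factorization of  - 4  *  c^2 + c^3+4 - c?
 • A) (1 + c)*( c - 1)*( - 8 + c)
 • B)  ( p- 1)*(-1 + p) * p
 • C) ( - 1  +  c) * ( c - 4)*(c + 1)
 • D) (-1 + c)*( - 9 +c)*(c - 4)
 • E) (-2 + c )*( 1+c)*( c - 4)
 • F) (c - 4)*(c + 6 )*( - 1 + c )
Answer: C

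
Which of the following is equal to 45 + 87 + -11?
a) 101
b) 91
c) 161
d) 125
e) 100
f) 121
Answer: f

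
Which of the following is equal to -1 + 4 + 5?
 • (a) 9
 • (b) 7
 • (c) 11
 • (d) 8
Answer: d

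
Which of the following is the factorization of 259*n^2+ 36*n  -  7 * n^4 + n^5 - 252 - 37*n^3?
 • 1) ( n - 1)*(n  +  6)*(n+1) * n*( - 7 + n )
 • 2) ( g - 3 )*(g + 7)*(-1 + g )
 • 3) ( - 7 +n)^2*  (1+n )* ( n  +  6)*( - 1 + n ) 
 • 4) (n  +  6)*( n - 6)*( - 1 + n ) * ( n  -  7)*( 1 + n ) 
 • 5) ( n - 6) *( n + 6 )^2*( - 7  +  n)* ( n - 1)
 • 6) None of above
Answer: 4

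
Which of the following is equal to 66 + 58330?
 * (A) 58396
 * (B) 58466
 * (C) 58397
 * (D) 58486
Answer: A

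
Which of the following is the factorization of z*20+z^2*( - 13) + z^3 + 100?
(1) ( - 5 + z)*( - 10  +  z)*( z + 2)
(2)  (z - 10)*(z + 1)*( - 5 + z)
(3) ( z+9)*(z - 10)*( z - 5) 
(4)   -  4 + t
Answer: 1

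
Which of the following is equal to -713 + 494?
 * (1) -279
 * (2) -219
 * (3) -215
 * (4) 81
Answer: 2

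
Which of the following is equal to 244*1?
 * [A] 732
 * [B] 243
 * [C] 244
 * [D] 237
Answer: C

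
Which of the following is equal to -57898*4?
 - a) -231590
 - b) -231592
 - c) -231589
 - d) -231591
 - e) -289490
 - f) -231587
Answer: b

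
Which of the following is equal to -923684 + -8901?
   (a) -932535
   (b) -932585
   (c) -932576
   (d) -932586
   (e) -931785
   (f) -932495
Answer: b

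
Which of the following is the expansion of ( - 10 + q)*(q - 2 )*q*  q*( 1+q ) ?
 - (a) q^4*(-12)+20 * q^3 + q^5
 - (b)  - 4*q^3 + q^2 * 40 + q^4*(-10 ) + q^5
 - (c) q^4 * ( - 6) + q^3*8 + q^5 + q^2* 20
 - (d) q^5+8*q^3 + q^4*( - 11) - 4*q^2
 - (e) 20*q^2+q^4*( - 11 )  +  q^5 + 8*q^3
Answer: e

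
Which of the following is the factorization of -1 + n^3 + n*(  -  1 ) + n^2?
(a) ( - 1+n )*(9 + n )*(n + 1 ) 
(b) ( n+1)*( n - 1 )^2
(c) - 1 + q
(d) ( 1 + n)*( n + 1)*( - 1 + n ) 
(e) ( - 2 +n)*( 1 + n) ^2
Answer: d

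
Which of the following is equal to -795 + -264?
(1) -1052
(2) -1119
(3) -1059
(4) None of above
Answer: 3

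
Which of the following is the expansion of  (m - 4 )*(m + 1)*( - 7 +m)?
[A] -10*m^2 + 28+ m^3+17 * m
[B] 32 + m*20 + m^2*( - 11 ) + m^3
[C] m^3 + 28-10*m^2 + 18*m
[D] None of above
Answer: A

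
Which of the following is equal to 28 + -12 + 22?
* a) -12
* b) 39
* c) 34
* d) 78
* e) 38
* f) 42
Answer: e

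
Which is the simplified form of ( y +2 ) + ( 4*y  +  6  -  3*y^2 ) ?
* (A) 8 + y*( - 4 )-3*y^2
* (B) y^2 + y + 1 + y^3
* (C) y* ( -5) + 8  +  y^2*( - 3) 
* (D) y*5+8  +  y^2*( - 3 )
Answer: D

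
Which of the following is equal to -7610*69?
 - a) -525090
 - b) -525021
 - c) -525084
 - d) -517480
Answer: a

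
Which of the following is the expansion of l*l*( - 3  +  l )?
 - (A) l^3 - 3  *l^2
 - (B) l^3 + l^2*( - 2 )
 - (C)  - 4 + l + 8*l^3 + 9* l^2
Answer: A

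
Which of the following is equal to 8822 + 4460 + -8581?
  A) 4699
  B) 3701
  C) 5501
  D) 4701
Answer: D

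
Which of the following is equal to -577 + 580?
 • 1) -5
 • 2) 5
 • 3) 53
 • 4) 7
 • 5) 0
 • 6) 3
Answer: 6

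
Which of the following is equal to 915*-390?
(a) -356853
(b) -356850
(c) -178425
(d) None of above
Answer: b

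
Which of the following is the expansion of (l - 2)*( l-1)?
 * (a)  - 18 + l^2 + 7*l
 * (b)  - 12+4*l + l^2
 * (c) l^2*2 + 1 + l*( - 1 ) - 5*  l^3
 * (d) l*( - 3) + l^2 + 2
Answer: d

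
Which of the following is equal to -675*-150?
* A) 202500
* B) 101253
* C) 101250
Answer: C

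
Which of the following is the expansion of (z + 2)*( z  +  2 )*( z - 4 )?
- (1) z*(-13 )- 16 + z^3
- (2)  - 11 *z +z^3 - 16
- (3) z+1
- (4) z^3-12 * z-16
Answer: 4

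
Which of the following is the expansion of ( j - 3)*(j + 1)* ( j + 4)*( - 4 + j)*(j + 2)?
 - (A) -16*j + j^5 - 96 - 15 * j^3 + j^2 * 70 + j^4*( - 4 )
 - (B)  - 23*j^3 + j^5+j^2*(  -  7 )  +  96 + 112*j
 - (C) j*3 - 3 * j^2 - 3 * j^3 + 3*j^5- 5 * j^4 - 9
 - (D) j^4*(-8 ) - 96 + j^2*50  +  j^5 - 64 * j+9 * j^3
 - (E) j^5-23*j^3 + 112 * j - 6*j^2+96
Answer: E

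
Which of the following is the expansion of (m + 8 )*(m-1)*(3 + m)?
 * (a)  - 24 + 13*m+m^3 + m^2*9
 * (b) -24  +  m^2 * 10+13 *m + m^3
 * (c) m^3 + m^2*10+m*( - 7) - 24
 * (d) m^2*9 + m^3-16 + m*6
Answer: b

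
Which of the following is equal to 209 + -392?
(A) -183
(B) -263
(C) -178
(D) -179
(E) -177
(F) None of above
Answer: A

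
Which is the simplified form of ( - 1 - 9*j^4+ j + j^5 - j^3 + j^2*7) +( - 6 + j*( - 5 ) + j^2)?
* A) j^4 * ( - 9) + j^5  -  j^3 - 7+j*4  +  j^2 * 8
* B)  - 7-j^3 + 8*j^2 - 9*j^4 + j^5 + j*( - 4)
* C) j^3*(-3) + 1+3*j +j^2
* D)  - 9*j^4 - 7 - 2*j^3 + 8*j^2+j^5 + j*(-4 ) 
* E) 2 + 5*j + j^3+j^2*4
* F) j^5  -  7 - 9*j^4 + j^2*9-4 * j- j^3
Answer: B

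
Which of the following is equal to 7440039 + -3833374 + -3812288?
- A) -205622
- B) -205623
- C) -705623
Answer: B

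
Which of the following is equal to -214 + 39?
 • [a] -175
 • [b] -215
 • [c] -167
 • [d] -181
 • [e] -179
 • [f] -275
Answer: a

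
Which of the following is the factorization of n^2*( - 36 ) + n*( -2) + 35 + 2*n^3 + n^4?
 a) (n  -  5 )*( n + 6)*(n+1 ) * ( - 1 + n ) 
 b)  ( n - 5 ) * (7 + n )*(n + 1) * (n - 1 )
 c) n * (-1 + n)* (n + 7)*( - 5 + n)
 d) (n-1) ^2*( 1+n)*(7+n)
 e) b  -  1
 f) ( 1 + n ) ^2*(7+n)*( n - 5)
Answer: b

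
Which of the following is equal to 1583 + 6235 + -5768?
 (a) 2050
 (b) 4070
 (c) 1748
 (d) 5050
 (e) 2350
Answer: a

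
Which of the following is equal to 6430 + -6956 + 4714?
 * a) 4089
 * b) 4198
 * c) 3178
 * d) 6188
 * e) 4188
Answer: e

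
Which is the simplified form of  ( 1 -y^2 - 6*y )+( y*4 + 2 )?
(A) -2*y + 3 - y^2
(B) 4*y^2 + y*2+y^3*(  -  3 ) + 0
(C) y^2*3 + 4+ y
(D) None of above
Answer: A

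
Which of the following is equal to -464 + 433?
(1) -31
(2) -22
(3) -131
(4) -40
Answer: 1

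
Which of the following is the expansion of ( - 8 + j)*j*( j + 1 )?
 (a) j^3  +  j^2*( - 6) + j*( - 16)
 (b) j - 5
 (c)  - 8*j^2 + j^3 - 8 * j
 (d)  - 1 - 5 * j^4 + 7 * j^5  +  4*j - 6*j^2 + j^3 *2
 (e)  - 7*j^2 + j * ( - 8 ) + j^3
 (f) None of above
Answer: e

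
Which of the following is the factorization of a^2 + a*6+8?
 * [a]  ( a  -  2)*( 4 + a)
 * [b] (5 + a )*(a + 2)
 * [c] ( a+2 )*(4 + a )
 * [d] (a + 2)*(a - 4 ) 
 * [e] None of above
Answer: c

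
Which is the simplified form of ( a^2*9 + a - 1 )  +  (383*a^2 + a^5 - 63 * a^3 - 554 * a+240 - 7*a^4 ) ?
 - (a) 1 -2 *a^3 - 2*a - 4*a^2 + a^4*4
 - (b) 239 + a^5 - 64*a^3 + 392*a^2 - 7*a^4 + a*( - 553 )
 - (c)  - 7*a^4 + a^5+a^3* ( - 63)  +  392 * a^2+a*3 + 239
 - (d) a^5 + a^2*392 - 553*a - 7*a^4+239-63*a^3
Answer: d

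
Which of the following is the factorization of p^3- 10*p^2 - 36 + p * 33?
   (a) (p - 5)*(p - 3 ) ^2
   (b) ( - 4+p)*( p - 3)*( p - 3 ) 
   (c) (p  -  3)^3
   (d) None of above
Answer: b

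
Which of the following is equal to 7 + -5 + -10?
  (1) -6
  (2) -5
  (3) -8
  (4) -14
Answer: 3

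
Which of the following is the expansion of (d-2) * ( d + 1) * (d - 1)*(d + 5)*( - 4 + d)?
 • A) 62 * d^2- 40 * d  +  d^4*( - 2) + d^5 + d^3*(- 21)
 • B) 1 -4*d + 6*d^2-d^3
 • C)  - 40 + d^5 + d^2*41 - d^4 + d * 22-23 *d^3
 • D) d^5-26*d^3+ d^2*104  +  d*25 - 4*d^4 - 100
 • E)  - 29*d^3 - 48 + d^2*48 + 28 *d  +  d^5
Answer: C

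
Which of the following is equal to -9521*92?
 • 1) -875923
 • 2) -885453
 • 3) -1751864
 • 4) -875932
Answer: 4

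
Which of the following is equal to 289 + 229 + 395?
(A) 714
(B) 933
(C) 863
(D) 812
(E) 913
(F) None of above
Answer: E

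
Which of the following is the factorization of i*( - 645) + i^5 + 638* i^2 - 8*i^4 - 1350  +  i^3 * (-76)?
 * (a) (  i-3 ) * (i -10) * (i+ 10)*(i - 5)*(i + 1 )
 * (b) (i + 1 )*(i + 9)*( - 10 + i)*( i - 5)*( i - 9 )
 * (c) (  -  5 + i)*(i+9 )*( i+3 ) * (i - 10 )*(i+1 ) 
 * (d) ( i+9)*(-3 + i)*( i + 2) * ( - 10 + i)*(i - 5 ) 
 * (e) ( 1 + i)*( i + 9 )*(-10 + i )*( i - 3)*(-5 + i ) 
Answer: e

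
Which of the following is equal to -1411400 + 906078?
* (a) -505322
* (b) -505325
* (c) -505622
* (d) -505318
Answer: a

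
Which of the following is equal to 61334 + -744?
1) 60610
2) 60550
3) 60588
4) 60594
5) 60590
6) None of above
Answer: 5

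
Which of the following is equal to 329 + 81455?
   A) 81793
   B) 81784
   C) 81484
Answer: B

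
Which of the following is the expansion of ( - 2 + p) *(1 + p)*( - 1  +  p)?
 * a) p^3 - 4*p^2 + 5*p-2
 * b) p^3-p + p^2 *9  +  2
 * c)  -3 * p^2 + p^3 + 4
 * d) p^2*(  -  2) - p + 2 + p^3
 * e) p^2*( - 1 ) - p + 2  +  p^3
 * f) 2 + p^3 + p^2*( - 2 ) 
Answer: d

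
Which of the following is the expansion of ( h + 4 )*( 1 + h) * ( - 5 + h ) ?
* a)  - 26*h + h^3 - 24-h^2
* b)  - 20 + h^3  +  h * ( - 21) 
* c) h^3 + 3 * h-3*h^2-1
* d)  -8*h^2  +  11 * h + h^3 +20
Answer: b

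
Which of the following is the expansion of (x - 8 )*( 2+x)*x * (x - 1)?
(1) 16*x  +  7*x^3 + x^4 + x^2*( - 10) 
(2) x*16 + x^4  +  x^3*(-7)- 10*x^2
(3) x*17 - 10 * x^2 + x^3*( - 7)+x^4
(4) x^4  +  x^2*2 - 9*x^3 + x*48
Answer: 2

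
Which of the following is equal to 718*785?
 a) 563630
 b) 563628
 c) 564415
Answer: a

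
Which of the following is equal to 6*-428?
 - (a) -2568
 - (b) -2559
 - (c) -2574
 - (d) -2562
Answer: a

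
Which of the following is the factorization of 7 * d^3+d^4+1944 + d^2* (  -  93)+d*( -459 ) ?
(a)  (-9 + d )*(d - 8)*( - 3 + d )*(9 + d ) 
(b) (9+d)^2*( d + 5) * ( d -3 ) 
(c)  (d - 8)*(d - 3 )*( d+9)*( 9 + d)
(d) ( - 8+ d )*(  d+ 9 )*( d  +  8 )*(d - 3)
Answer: c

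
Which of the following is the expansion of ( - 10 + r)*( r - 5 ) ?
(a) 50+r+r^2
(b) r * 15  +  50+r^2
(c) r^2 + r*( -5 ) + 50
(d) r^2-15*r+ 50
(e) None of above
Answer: d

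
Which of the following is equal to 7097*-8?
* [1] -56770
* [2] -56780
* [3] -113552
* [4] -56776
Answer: 4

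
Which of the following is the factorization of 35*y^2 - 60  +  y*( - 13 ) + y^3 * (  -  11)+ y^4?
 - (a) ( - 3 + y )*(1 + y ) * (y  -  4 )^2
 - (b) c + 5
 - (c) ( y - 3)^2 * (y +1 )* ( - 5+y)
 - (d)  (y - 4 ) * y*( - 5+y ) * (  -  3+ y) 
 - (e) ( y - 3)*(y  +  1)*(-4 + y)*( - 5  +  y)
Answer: e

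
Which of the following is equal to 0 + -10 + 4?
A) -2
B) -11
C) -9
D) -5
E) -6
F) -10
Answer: E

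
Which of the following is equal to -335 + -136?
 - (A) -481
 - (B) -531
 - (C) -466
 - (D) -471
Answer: D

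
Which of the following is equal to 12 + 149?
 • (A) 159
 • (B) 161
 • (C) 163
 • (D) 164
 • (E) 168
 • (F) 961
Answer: B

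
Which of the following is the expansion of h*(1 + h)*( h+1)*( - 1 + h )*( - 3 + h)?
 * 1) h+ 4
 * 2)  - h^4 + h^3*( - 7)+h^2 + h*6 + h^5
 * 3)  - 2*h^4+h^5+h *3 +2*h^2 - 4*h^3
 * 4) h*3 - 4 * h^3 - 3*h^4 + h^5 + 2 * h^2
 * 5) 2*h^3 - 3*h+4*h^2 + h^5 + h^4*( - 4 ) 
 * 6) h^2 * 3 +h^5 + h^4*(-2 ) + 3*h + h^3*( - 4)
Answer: 3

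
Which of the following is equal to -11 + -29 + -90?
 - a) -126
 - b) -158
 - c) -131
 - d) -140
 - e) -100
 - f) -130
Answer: f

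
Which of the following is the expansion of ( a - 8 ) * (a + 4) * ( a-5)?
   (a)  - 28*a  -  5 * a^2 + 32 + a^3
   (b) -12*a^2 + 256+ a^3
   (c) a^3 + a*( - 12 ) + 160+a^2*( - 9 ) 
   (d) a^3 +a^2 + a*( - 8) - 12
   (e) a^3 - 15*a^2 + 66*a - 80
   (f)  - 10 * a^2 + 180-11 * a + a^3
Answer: c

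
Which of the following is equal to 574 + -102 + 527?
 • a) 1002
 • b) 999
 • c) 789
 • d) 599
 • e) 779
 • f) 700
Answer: b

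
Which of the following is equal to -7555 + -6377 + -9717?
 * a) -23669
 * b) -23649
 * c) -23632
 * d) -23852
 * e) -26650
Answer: b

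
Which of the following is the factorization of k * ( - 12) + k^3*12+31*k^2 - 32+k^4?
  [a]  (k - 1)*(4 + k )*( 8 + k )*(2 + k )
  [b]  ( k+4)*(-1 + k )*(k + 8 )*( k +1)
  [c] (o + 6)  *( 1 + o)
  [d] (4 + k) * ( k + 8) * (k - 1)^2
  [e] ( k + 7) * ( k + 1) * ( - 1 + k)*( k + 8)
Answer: b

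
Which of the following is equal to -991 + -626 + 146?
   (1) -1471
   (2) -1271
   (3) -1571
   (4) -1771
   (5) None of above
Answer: 1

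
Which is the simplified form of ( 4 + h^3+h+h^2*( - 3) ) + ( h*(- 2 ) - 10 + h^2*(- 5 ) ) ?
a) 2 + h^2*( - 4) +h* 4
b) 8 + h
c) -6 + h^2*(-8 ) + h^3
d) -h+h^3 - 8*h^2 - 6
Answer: d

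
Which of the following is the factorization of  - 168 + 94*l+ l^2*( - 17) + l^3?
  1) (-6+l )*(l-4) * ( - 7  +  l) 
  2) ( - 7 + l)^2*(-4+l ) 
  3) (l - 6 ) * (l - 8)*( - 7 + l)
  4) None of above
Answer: 1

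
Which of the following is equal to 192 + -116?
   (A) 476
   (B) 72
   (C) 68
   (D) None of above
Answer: D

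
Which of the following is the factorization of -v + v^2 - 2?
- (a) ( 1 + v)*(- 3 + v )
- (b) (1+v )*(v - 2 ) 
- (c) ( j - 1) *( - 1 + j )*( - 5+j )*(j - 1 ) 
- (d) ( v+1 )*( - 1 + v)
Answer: b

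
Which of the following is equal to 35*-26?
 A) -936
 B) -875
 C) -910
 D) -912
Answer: C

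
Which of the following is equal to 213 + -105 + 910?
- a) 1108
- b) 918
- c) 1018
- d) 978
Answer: c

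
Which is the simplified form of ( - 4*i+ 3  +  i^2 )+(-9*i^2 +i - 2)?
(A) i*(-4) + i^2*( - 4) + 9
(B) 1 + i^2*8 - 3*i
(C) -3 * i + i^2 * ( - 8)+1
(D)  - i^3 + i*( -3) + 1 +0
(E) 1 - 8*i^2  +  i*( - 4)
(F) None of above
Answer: C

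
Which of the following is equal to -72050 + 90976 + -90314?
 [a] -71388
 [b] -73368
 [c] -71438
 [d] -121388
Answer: a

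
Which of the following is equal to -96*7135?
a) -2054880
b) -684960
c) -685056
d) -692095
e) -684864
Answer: b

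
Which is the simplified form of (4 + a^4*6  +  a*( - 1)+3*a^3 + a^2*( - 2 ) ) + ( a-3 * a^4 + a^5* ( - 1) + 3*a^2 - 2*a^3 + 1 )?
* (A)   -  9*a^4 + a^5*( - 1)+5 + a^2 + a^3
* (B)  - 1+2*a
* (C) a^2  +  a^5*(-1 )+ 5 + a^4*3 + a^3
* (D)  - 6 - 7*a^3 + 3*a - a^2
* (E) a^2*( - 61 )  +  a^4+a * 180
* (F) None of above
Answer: C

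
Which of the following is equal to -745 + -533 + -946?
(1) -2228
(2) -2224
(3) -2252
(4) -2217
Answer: 2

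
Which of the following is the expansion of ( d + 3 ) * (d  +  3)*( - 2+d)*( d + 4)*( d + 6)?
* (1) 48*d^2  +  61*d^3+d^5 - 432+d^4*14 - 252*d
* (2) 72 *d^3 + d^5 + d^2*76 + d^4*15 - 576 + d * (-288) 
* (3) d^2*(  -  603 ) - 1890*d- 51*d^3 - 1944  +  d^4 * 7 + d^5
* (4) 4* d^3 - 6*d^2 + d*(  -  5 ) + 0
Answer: 1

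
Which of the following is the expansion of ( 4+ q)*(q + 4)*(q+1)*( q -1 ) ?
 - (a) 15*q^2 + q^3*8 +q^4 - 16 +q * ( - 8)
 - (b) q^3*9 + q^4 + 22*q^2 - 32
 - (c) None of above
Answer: a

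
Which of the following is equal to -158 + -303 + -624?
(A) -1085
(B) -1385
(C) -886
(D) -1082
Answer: A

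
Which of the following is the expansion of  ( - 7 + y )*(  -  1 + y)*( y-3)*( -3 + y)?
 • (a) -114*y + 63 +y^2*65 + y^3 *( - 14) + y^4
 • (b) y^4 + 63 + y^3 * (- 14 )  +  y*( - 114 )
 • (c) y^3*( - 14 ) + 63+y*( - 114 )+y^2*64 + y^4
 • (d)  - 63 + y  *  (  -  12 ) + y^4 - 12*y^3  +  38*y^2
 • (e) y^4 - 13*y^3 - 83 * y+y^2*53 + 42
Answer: c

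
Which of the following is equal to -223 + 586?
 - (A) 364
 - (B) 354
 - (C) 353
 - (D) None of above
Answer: D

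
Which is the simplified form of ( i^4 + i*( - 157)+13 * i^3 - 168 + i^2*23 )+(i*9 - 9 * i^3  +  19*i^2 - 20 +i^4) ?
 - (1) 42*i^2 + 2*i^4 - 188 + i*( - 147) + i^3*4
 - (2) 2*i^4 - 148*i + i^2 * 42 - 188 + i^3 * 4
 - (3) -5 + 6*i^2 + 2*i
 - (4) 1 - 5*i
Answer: 2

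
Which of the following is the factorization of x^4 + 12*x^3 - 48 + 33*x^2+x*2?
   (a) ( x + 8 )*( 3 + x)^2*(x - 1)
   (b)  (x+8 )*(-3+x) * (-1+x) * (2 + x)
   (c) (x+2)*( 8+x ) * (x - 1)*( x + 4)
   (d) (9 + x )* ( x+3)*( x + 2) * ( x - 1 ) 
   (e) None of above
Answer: e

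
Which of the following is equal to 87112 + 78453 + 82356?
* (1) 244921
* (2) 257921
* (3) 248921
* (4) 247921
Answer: 4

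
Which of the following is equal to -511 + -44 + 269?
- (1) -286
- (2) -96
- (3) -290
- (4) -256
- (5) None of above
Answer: 1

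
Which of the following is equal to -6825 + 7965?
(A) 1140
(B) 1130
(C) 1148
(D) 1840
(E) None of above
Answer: A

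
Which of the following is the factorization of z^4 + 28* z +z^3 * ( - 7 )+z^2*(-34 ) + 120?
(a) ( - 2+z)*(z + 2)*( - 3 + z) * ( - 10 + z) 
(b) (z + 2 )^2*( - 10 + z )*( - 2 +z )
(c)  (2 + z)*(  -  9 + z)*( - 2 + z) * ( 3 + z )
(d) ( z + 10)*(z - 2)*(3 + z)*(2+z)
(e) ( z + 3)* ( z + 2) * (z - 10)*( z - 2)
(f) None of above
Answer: e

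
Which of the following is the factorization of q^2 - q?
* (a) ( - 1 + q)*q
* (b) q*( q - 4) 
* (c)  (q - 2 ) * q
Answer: a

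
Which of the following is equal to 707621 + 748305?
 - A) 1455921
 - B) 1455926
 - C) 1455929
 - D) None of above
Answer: B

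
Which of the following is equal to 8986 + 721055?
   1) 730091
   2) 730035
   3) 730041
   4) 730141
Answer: 3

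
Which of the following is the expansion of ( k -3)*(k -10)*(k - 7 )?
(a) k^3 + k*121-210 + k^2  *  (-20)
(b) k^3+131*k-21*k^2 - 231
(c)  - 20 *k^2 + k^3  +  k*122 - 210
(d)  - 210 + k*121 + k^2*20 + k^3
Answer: a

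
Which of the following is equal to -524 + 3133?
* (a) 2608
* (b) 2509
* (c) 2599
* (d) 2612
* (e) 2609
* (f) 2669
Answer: e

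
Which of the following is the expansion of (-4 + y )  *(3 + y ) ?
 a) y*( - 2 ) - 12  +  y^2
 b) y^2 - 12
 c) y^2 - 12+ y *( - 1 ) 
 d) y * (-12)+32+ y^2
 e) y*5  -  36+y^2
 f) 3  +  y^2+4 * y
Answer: c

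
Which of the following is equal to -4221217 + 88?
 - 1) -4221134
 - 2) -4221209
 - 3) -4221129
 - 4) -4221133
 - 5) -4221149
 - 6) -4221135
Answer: 3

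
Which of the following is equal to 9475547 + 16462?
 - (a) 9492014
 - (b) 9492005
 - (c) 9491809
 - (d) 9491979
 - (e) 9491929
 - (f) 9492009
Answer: f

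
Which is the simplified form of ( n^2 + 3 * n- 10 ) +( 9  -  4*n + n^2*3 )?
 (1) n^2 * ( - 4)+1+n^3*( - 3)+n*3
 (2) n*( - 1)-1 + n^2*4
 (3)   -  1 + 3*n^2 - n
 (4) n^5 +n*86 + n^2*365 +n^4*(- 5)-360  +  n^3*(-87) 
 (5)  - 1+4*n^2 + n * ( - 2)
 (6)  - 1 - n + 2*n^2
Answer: 2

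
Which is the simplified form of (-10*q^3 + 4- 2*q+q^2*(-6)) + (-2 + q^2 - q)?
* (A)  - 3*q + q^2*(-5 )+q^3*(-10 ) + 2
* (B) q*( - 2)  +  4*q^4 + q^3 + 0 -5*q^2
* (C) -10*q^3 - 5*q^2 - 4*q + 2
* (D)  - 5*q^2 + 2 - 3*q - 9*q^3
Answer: A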